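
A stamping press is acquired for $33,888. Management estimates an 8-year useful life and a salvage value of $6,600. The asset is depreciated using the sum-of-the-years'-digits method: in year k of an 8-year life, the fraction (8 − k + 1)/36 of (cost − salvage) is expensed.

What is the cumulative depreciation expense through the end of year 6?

Depreciable base = $33,888 − $6,600 = $27,288.
Sum of the years' digits = 8+7+6+5+4+3+2+1 = 36.
Year 1: $27,288 × 8/36 = $6,064. Book value $27,824.
Year 2: $27,288 × 7/36 = $5,306. Book value $22,518.
Year 3: $27,288 × 6/36 = $4,548. Book value $17,970.
Year 4: $27,288 × 5/36 = $3,790. Book value $14,180.
Year 5: $27,288 × 4/36 = $3,032. Book value $11,148.
Year 6: $27,288 × 3/36 = $2,274. Book value $8,874.
Accumulated through year 6 = $33,888 − $8,874 = $25,014.

$25,014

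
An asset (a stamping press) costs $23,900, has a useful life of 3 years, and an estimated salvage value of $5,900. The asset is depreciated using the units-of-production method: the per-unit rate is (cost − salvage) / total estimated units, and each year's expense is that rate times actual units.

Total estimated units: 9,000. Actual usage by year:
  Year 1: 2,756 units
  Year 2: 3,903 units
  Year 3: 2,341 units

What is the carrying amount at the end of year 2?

$10,582

Depreciable base = $23,900 − $5,900 = $18,000.
Rate = $18,000 / 9,000 units = $2 per unit.
Year 1: 2,756 × $2 = $5,512. Book value $18,388.
Year 2: 3,903 × $2 = $7,806. Book value $10,582.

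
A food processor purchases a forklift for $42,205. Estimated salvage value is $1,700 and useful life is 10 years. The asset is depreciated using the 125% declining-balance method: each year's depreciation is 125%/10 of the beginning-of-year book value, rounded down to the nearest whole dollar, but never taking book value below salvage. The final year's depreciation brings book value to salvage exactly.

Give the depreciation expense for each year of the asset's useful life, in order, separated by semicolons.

Depreciable base = $42,205 − $1,700 = $40,505.
Year 1: ⌊$42,205 × 125%/10⌋ = $5,275. Book value $36,930.
Year 2: ⌊$36,930 × 125%/10⌋ = $4,616. Book value $32,314.
Year 3: ⌊$32,314 × 125%/10⌋ = $4,039. Book value $28,275.
Year 4: ⌊$28,275 × 125%/10⌋ = $3,534. Book value $24,741.
Year 5: ⌊$24,741 × 125%/10⌋ = $3,092. Book value $21,649.
Year 6: ⌊$21,649 × 125%/10⌋ = $2,706. Book value $18,943.
Year 7: ⌊$18,943 × 125%/10⌋ = $2,367. Book value $16,576.
Year 8: ⌊$16,576 × 125%/10⌋ = $2,072. Book value $14,504.
Year 9: ⌊$14,504 × 125%/10⌋ = $1,813. Book value $12,691.
Year 10 (final): $12,691 − $1,700 = $10,991. Book value $1,700.

$5,275; $4,616; $4,039; $3,534; $3,092; $2,706; $2,367; $2,072; $1,813; $10,991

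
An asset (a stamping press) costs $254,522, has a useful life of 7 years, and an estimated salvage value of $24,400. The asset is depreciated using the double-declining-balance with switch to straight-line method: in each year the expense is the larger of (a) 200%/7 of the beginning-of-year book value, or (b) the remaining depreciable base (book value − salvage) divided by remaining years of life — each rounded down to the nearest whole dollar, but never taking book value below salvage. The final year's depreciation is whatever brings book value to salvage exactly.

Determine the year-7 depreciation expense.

Depreciable base = $254,522 − $24,400 = $230,122.
Year 1: DB = ⌊$254,522 × 200%/7⌋ = $72,720; SL = ⌊$230,122/7⌋ = $32,874 → take DB $72,720. Book value $181,802.
Year 2: DB = ⌊$181,802 × 200%/7⌋ = $51,943; SL = ⌊$157,402/6⌋ = $26,233 → take DB $51,943. Book value $129,859.
Year 3: DB = ⌊$129,859 × 200%/7⌋ = $37,102; SL = ⌊$105,459/5⌋ = $21,091 → take DB $37,102. Book value $92,757.
Year 4: DB = ⌊$92,757 × 200%/7⌋ = $26,502; SL = ⌊$68,357/4⌋ = $17,089 → take DB $26,502. Book value $66,255.
Year 5: DB = ⌊$66,255 × 200%/7⌋ = $18,930; SL = ⌊$41,855/3⌋ = $13,951 → take DB $18,930. Book value $47,325.
Year 6: DB = ⌊$47,325 × 200%/7⌋ = $13,521; SL = ⌊$22,925/2⌋ = $11,462 → take DB $13,521. Book value $33,804.
Year 7 (final): $33,804 − $24,400 = $9,404. Book value $24,400.

$9,404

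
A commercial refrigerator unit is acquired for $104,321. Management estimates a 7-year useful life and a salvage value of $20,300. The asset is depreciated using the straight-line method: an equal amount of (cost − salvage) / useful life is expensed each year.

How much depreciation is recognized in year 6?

$12,003

Depreciable base = $104,321 − $20,300 = $84,021.
Annual expense = $84,021 / 7 = $12,003.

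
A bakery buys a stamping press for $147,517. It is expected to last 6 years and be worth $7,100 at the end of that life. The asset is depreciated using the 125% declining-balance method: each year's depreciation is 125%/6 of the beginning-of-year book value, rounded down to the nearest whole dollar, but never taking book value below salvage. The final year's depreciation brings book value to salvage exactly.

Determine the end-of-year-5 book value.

Depreciable base = $147,517 − $7,100 = $140,417.
Year 1: ⌊$147,517 × 125%/6⌋ = $30,732. Book value $116,785.
Year 2: ⌊$116,785 × 125%/6⌋ = $24,330. Book value $92,455.
Year 3: ⌊$92,455 × 125%/6⌋ = $19,261. Book value $73,194.
Year 4: ⌊$73,194 × 125%/6⌋ = $15,248. Book value $57,946.
Year 5: ⌊$57,946 × 125%/6⌋ = $12,072. Book value $45,874.

$45,874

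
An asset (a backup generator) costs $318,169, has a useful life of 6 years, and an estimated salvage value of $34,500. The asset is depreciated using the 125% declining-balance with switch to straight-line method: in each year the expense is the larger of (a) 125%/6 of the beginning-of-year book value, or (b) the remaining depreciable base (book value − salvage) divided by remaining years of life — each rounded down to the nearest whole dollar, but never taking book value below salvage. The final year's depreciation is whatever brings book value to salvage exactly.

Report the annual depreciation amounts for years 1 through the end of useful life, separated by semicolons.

Depreciable base = $318,169 − $34,500 = $283,669.
Year 1: DB = ⌊$318,169 × 125%/6⌋ = $66,285; SL = ⌊$283,669/6⌋ = $47,278 → take DB $66,285. Book value $251,884.
Year 2: DB = ⌊$251,884 × 125%/6⌋ = $52,475; SL = ⌊$217,384/5⌋ = $43,476 → take DB $52,475. Book value $199,409.
Year 3: DB = ⌊$199,409 × 125%/6⌋ = $41,543; SL = ⌊$164,909/4⌋ = $41,227 → take DB $41,543. Book value $157,866.
Year 4: DB = ⌊$157,866 × 125%/6⌋ = $32,888; SL = ⌊$123,366/3⌋ = $41,122 → take SL $41,122. Book value $116,744.
Year 5: DB = ⌊$116,744 × 125%/6⌋ = $24,321; SL = ⌊$82,244/2⌋ = $41,122 → take SL $41,122. Book value $75,622.
Year 6 (final): $75,622 − $34,500 = $41,122. Book value $34,500.

$66,285; $52,475; $41,543; $41,122; $41,122; $41,122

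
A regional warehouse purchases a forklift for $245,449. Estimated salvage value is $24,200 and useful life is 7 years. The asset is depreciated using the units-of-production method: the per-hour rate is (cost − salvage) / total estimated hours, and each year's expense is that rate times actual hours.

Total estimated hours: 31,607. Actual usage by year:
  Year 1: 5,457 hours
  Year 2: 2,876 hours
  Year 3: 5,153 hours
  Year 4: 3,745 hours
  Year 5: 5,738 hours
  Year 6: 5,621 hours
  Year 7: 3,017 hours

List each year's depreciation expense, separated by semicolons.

$38,199; $20,132; $36,071; $26,215; $40,166; $39,347; $21,119

Depreciable base = $245,449 − $24,200 = $221,249.
Rate = $221,249 / 31,607 hours = $7 per hour.
Year 1: 5,457 × $7 = $38,199. Book value $207,250.
Year 2: 2,876 × $7 = $20,132. Book value $187,118.
Year 3: 5,153 × $7 = $36,071. Book value $151,047.
Year 4: 3,745 × $7 = $26,215. Book value $124,832.
Year 5: 5,738 × $7 = $40,166. Book value $84,666.
Year 6: 5,621 × $7 = $39,347. Book value $45,319.
Year 7: 3,017 × $7 = $21,119. Book value $24,200.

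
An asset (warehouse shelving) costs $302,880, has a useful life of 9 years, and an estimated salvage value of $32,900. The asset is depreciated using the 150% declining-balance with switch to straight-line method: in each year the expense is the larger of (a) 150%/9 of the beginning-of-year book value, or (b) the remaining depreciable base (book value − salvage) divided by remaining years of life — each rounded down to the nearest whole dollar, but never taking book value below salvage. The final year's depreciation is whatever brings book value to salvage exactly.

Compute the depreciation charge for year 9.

Depreciable base = $302,880 − $32,900 = $269,980.
Year 1: DB = ⌊$302,880 × 150%/9⌋ = $50,480; SL = ⌊$269,980/9⌋ = $29,997 → take DB $50,480. Book value $252,400.
Year 2: DB = ⌊$252,400 × 150%/9⌋ = $42,066; SL = ⌊$219,500/8⌋ = $27,437 → take DB $42,066. Book value $210,334.
Year 3: DB = ⌊$210,334 × 150%/9⌋ = $35,055; SL = ⌊$177,434/7⌋ = $25,347 → take DB $35,055. Book value $175,279.
Year 4: DB = ⌊$175,279 × 150%/9⌋ = $29,213; SL = ⌊$142,379/6⌋ = $23,729 → take DB $29,213. Book value $146,066.
Year 5: DB = ⌊$146,066 × 150%/9⌋ = $24,344; SL = ⌊$113,166/5⌋ = $22,633 → take DB $24,344. Book value $121,722.
Year 6: DB = ⌊$121,722 × 150%/9⌋ = $20,287; SL = ⌊$88,822/4⌋ = $22,205 → take SL $22,205. Book value $99,517.
Year 7: DB = ⌊$99,517 × 150%/9⌋ = $16,586; SL = ⌊$66,617/3⌋ = $22,205 → take SL $22,205. Book value $77,312.
Year 8: DB = ⌊$77,312 × 150%/9⌋ = $12,885; SL = ⌊$44,412/2⌋ = $22,206 → take SL $22,206. Book value $55,106.
Year 9 (final): $55,106 − $32,900 = $22,206. Book value $32,900.

$22,206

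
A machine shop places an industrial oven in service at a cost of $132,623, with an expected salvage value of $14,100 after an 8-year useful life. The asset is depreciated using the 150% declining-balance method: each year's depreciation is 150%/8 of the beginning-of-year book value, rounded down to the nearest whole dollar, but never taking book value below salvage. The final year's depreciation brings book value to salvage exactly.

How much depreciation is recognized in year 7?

Depreciable base = $132,623 − $14,100 = $118,523.
Year 1: ⌊$132,623 × 150%/8⌋ = $24,866. Book value $107,757.
Year 2: ⌊$107,757 × 150%/8⌋ = $20,204. Book value $87,553.
Year 3: ⌊$87,553 × 150%/8⌋ = $16,416. Book value $71,137.
Year 4: ⌊$71,137 × 150%/8⌋ = $13,338. Book value $57,799.
Year 5: ⌊$57,799 × 150%/8⌋ = $10,837. Book value $46,962.
Year 6: ⌊$46,962 × 150%/8⌋ = $8,805. Book value $38,157.
Year 7: ⌊$38,157 × 150%/8⌋ = $7,154. Book value $31,003.

$7,154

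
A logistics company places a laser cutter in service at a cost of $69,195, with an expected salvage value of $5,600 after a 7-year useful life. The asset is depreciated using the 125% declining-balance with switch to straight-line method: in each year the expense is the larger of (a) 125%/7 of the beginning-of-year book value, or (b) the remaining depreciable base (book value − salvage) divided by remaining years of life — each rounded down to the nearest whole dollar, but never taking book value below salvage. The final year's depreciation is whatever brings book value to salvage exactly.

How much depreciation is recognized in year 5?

$8,188

Depreciable base = $69,195 − $5,600 = $63,595.
Year 1: DB = ⌊$69,195 × 125%/7⌋ = $12,356; SL = ⌊$63,595/7⌋ = $9,085 → take DB $12,356. Book value $56,839.
Year 2: DB = ⌊$56,839 × 125%/7⌋ = $10,149; SL = ⌊$51,239/6⌋ = $8,539 → take DB $10,149. Book value $46,690.
Year 3: DB = ⌊$46,690 × 125%/7⌋ = $8,337; SL = ⌊$41,090/5⌋ = $8,218 → take DB $8,337. Book value $38,353.
Year 4: DB = ⌊$38,353 × 125%/7⌋ = $6,848; SL = ⌊$32,753/4⌋ = $8,188 → take SL $8,188. Book value $30,165.
Year 5: DB = ⌊$30,165 × 125%/7⌋ = $5,386; SL = ⌊$24,565/3⌋ = $8,188 → take SL $8,188. Book value $21,977.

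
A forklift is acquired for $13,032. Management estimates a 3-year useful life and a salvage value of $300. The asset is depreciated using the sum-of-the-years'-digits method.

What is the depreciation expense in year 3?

$2,122

Depreciable base = $13,032 − $300 = $12,732.
Sum of the years' digits = 3+2+1 = 6.
Year 1: $12,732 × 3/6 = $6,366. Book value $6,666.
Year 2: $12,732 × 2/6 = $4,244. Book value $2,422.
Year 3: $12,732 × 1/6 = $2,122. Book value $300.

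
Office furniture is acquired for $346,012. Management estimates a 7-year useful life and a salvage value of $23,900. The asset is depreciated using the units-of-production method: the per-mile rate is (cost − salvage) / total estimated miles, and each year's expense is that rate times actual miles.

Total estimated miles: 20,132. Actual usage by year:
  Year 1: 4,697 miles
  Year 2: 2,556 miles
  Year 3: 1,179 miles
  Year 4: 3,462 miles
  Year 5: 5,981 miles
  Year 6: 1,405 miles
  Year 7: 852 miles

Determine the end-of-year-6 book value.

$37,532

Depreciable base = $346,012 − $23,900 = $322,112.
Rate = $322,112 / 20,132 miles = $16 per mile.
Year 1: 4,697 × $16 = $75,152. Book value $270,860.
Year 2: 2,556 × $16 = $40,896. Book value $229,964.
Year 3: 1,179 × $16 = $18,864. Book value $211,100.
Year 4: 3,462 × $16 = $55,392. Book value $155,708.
Year 5: 5,981 × $16 = $95,696. Book value $60,012.
Year 6: 1,405 × $16 = $22,480. Book value $37,532.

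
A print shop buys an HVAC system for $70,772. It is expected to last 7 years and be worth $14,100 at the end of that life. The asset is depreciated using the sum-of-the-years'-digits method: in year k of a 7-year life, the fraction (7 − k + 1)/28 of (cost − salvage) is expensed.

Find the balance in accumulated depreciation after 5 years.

Depreciable base = $70,772 − $14,100 = $56,672.
Sum of the years' digits = 7+6+5+4+3+2+1 = 28.
Year 1: $56,672 × 7/28 = $14,168. Book value $56,604.
Year 2: $56,672 × 6/28 = $12,144. Book value $44,460.
Year 3: $56,672 × 5/28 = $10,120. Book value $34,340.
Year 4: $56,672 × 4/28 = $8,096. Book value $26,244.
Year 5: $56,672 × 3/28 = $6,072. Book value $20,172.
Accumulated through year 5 = $70,772 − $20,172 = $50,600.

$50,600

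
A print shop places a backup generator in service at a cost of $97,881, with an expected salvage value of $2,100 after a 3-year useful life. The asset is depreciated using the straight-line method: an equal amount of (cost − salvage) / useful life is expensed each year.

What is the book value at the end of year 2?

$34,027

Depreciable base = $97,881 − $2,100 = $95,781.
Annual expense = $95,781 / 3 = $31,927.
End of year 1: book value $65,954.
End of year 2: book value $34,027.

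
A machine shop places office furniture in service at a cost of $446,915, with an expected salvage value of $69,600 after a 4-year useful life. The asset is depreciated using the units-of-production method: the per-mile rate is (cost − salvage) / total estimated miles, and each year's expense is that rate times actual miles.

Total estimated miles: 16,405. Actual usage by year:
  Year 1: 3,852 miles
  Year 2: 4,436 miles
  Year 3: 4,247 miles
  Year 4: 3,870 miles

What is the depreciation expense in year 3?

$97,681

Depreciable base = $446,915 − $69,600 = $377,315.
Rate = $377,315 / 16,405 miles = $23 per mile.
Year 1: 3,852 × $23 = $88,596. Book value $358,319.
Year 2: 4,436 × $23 = $102,028. Book value $256,291.
Year 3: 4,247 × $23 = $97,681. Book value $158,610.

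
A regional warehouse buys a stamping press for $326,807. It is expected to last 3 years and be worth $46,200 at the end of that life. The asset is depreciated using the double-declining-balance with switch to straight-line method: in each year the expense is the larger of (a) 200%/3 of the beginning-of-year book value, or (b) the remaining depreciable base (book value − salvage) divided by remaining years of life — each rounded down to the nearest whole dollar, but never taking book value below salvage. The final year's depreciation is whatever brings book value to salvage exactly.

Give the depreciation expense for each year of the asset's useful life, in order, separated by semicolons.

Depreciable base = $326,807 − $46,200 = $280,607.
Year 1: DB = ⌊$326,807 × 200%/3⌋ = $217,871; SL = ⌊$280,607/3⌋ = $93,535 → take DB $217,871. Book value $108,936.
Year 2: DB = ⌊$108,936 × 200%/3⌋ = $72,624; SL = ⌊$62,736/2⌋ = $31,368 → take DB $72,624, capped at $62,736. Book value $46,200.
Year 3 (final): $46,200 − $46,200 = $0. Book value $46,200.

$217,871; $62,736; $0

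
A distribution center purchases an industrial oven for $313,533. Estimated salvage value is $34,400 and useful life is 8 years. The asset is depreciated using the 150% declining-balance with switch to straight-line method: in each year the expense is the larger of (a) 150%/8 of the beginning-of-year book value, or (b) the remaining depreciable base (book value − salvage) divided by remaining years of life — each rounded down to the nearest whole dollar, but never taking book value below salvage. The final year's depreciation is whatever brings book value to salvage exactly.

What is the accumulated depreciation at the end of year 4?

$176,892

Depreciable base = $313,533 − $34,400 = $279,133.
Year 1: DB = ⌊$313,533 × 150%/8⌋ = $58,787; SL = ⌊$279,133/8⌋ = $34,891 → take DB $58,787. Book value $254,746.
Year 2: DB = ⌊$254,746 × 150%/8⌋ = $47,764; SL = ⌊$220,346/7⌋ = $31,478 → take DB $47,764. Book value $206,982.
Year 3: DB = ⌊$206,982 × 150%/8⌋ = $38,809; SL = ⌊$172,582/6⌋ = $28,763 → take DB $38,809. Book value $168,173.
Year 4: DB = ⌊$168,173 × 150%/8⌋ = $31,532; SL = ⌊$133,773/5⌋ = $26,754 → take DB $31,532. Book value $136,641.
Accumulated through year 4 = $313,533 − $136,641 = $176,892.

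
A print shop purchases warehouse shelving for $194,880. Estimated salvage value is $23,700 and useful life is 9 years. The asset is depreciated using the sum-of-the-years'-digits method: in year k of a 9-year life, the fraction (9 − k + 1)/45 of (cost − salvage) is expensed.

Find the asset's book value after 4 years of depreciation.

$80,760

Depreciable base = $194,880 − $23,700 = $171,180.
Sum of the years' digits = 9+8+7+6+5+4+3+2+1 = 45.
Year 1: $171,180 × 9/45 = $34,236. Book value $160,644.
Year 2: $171,180 × 8/45 = $30,432. Book value $130,212.
Year 3: $171,180 × 7/45 = $26,628. Book value $103,584.
Year 4: $171,180 × 6/45 = $22,824. Book value $80,760.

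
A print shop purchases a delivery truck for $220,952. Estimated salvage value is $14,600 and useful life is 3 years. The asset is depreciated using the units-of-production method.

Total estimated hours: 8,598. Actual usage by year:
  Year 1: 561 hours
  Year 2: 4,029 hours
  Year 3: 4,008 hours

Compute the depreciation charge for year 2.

$96,696

Depreciable base = $220,952 − $14,600 = $206,352.
Rate = $206,352 / 8,598 hours = $24 per hour.
Year 1: 561 × $24 = $13,464. Book value $207,488.
Year 2: 4,029 × $24 = $96,696. Book value $110,792.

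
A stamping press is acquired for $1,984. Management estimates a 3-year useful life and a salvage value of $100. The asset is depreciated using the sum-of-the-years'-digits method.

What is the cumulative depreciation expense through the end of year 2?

Depreciable base = $1,984 − $100 = $1,884.
Sum of the years' digits = 3+2+1 = 6.
Year 1: $1,884 × 3/6 = $942. Book value $1,042.
Year 2: $1,884 × 2/6 = $628. Book value $414.
Accumulated through year 2 = $1,984 − $414 = $1,570.

$1,570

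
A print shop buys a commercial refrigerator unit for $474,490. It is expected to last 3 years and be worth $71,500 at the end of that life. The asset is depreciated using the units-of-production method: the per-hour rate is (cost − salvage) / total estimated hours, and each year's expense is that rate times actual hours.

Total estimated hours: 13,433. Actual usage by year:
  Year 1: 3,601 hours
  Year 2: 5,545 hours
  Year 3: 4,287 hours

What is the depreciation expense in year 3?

$128,610

Depreciable base = $474,490 − $71,500 = $402,990.
Rate = $402,990 / 13,433 hours = $30 per hour.
Year 1: 3,601 × $30 = $108,030. Book value $366,460.
Year 2: 5,545 × $30 = $166,350. Book value $200,110.
Year 3: 4,287 × $30 = $128,610. Book value $71,500.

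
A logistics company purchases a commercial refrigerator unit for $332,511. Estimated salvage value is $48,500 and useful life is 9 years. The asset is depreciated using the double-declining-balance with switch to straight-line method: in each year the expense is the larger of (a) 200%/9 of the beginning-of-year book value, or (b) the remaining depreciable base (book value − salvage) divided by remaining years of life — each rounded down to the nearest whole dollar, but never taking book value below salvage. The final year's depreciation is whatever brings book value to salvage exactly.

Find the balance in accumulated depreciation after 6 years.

$258,899

Depreciable base = $332,511 − $48,500 = $284,011.
Year 1: DB = ⌊$332,511 × 200%/9⌋ = $73,891; SL = ⌊$284,011/9⌋ = $31,556 → take DB $73,891. Book value $258,620.
Year 2: DB = ⌊$258,620 × 200%/9⌋ = $57,471; SL = ⌊$210,120/8⌋ = $26,265 → take DB $57,471. Book value $201,149.
Year 3: DB = ⌊$201,149 × 200%/9⌋ = $44,699; SL = ⌊$152,649/7⌋ = $21,807 → take DB $44,699. Book value $156,450.
Year 4: DB = ⌊$156,450 × 200%/9⌋ = $34,766; SL = ⌊$107,950/6⌋ = $17,991 → take DB $34,766. Book value $121,684.
Year 5: DB = ⌊$121,684 × 200%/9⌋ = $27,040; SL = ⌊$73,184/5⌋ = $14,636 → take DB $27,040. Book value $94,644.
Year 6: DB = ⌊$94,644 × 200%/9⌋ = $21,032; SL = ⌊$46,144/4⌋ = $11,536 → take DB $21,032. Book value $73,612.
Accumulated through year 6 = $332,511 − $73,612 = $258,899.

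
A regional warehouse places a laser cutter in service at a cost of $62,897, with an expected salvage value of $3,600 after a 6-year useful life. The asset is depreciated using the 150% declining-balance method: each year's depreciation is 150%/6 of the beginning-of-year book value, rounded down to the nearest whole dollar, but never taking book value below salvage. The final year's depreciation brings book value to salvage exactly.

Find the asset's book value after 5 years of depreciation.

$14,927

Depreciable base = $62,897 − $3,600 = $59,297.
Year 1: ⌊$62,897 × 150%/6⌋ = $15,724. Book value $47,173.
Year 2: ⌊$47,173 × 150%/6⌋ = $11,793. Book value $35,380.
Year 3: ⌊$35,380 × 150%/6⌋ = $8,845. Book value $26,535.
Year 4: ⌊$26,535 × 150%/6⌋ = $6,633. Book value $19,902.
Year 5: ⌊$19,902 × 150%/6⌋ = $4,975. Book value $14,927.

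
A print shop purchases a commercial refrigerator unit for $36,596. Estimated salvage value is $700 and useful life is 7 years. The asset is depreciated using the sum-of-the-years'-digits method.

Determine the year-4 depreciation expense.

Depreciable base = $36,596 − $700 = $35,896.
Sum of the years' digits = 7+6+5+4+3+2+1 = 28.
Year 1: $35,896 × 7/28 = $8,974. Book value $27,622.
Year 2: $35,896 × 6/28 = $7,692. Book value $19,930.
Year 3: $35,896 × 5/28 = $6,410. Book value $13,520.
Year 4: $35,896 × 4/28 = $5,128. Book value $8,392.

$5,128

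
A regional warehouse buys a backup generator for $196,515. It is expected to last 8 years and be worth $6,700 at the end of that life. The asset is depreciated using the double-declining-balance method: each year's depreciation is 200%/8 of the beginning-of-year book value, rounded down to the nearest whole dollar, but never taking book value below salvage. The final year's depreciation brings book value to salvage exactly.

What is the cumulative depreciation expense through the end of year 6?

Depreciable base = $196,515 − $6,700 = $189,815.
Year 1: ⌊$196,515 × 200%/8⌋ = $49,128. Book value $147,387.
Year 2: ⌊$147,387 × 200%/8⌋ = $36,846. Book value $110,541.
Year 3: ⌊$110,541 × 200%/8⌋ = $27,635. Book value $82,906.
Year 4: ⌊$82,906 × 200%/8⌋ = $20,726. Book value $62,180.
Year 5: ⌊$62,180 × 200%/8⌋ = $15,545. Book value $46,635.
Year 6: ⌊$46,635 × 200%/8⌋ = $11,658. Book value $34,977.
Accumulated through year 6 = $196,515 − $34,977 = $161,538.

$161,538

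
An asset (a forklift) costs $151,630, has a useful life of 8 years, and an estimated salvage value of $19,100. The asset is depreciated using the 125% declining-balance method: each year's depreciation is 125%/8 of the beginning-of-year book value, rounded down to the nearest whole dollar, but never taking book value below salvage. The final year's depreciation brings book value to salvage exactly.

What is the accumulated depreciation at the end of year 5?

$86,786

Depreciable base = $151,630 − $19,100 = $132,530.
Year 1: ⌊$151,630 × 125%/8⌋ = $23,692. Book value $127,938.
Year 2: ⌊$127,938 × 125%/8⌋ = $19,990. Book value $107,948.
Year 3: ⌊$107,948 × 125%/8⌋ = $16,866. Book value $91,082.
Year 4: ⌊$91,082 × 125%/8⌋ = $14,231. Book value $76,851.
Year 5: ⌊$76,851 × 125%/8⌋ = $12,007. Book value $64,844.
Accumulated through year 5 = $151,630 − $64,844 = $86,786.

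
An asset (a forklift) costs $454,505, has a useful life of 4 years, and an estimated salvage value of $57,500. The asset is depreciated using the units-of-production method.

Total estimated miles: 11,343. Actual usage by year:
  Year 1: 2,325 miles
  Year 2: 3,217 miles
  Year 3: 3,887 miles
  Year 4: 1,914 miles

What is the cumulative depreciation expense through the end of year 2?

$193,970

Depreciable base = $454,505 − $57,500 = $397,005.
Rate = $397,005 / 11,343 miles = $35 per mile.
Year 1: 2,325 × $35 = $81,375. Book value $373,130.
Year 2: 3,217 × $35 = $112,595. Book value $260,535.
Accumulated through year 2 = $454,505 − $260,535 = $193,970.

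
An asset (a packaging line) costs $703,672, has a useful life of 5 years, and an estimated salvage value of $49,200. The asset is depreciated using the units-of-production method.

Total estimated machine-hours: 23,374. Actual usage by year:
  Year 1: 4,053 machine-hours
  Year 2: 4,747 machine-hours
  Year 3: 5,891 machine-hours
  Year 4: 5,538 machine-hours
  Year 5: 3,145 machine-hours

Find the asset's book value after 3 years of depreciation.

$292,324

Depreciable base = $703,672 − $49,200 = $654,472.
Rate = $654,472 / 23,374 machine-hours = $28 per machine-hour.
Year 1: 4,053 × $28 = $113,484. Book value $590,188.
Year 2: 4,747 × $28 = $132,916. Book value $457,272.
Year 3: 5,891 × $28 = $164,948. Book value $292,324.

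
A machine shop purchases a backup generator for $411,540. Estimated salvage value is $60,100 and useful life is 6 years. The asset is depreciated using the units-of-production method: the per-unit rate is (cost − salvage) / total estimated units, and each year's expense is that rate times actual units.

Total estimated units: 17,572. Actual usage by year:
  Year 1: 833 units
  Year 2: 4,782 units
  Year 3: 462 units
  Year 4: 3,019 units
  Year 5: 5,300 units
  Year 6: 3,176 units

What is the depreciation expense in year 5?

$106,000

Depreciable base = $411,540 − $60,100 = $351,440.
Rate = $351,440 / 17,572 units = $20 per unit.
Year 1: 833 × $20 = $16,660. Book value $394,880.
Year 2: 4,782 × $20 = $95,640. Book value $299,240.
Year 3: 462 × $20 = $9,240. Book value $290,000.
Year 4: 3,019 × $20 = $60,380. Book value $229,620.
Year 5: 5,300 × $20 = $106,000. Book value $123,620.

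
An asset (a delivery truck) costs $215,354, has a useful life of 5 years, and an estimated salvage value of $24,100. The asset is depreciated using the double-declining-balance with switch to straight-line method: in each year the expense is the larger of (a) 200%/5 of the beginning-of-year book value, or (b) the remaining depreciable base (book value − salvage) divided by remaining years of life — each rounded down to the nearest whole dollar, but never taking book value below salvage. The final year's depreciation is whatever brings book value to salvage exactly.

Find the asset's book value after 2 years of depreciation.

Depreciable base = $215,354 − $24,100 = $191,254.
Year 1: DB = ⌊$215,354 × 200%/5⌋ = $86,141; SL = ⌊$191,254/5⌋ = $38,250 → take DB $86,141. Book value $129,213.
Year 2: DB = ⌊$129,213 × 200%/5⌋ = $51,685; SL = ⌊$105,113/4⌋ = $26,278 → take DB $51,685. Book value $77,528.

$77,528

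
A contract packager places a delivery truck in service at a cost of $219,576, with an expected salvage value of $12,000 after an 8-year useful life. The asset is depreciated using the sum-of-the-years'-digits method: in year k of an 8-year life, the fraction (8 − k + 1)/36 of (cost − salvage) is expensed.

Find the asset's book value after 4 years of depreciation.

$69,660

Depreciable base = $219,576 − $12,000 = $207,576.
Sum of the years' digits = 8+7+6+5+4+3+2+1 = 36.
Year 1: $207,576 × 8/36 = $46,128. Book value $173,448.
Year 2: $207,576 × 7/36 = $40,362. Book value $133,086.
Year 3: $207,576 × 6/36 = $34,596. Book value $98,490.
Year 4: $207,576 × 5/36 = $28,830. Book value $69,660.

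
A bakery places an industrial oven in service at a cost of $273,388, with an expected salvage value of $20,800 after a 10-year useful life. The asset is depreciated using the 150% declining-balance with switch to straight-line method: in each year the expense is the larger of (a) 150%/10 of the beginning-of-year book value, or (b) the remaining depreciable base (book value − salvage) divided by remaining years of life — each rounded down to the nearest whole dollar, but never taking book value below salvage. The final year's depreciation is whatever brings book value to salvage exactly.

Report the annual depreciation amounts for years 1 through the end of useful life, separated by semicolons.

$41,008; $34,857; $29,628; $25,184; $21,406; $20,101; $20,101; $20,101; $20,101; $20,101

Depreciable base = $273,388 − $20,800 = $252,588.
Year 1: DB = ⌊$273,388 × 150%/10⌋ = $41,008; SL = ⌊$252,588/10⌋ = $25,258 → take DB $41,008. Book value $232,380.
Year 2: DB = ⌊$232,380 × 150%/10⌋ = $34,857; SL = ⌊$211,580/9⌋ = $23,508 → take DB $34,857. Book value $197,523.
Year 3: DB = ⌊$197,523 × 150%/10⌋ = $29,628; SL = ⌊$176,723/8⌋ = $22,090 → take DB $29,628. Book value $167,895.
Year 4: DB = ⌊$167,895 × 150%/10⌋ = $25,184; SL = ⌊$147,095/7⌋ = $21,013 → take DB $25,184. Book value $142,711.
Year 5: DB = ⌊$142,711 × 150%/10⌋ = $21,406; SL = ⌊$121,911/6⌋ = $20,318 → take DB $21,406. Book value $121,305.
Year 6: DB = ⌊$121,305 × 150%/10⌋ = $18,195; SL = ⌊$100,505/5⌋ = $20,101 → take SL $20,101. Book value $101,204.
Year 7: DB = ⌊$101,204 × 150%/10⌋ = $15,180; SL = ⌊$80,404/4⌋ = $20,101 → take SL $20,101. Book value $81,103.
Year 8: DB = ⌊$81,103 × 150%/10⌋ = $12,165; SL = ⌊$60,303/3⌋ = $20,101 → take SL $20,101. Book value $61,002.
Year 9: DB = ⌊$61,002 × 150%/10⌋ = $9,150; SL = ⌊$40,202/2⌋ = $20,101 → take SL $20,101. Book value $40,901.
Year 10 (final): $40,901 − $20,800 = $20,101. Book value $20,800.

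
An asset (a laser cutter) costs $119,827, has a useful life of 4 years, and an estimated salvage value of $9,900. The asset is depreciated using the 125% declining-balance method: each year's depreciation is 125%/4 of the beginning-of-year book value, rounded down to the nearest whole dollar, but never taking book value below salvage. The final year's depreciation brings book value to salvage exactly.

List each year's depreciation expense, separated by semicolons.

Depreciable base = $119,827 − $9,900 = $109,927.
Year 1: ⌊$119,827 × 125%/4⌋ = $37,445. Book value $82,382.
Year 2: ⌊$82,382 × 125%/4⌋ = $25,744. Book value $56,638.
Year 3: ⌊$56,638 × 125%/4⌋ = $17,699. Book value $38,939.
Year 4 (final): $38,939 − $9,900 = $29,039. Book value $9,900.

$37,445; $25,744; $17,699; $29,039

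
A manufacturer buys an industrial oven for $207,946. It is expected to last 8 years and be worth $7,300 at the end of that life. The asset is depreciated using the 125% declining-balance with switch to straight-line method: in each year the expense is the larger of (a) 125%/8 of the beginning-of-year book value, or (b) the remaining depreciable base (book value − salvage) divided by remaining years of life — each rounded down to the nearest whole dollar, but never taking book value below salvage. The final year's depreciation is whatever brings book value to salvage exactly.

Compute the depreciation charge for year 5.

Depreciable base = $207,946 − $7,300 = $200,646.
Year 1: DB = ⌊$207,946 × 125%/8⌋ = $32,491; SL = ⌊$200,646/8⌋ = $25,080 → take DB $32,491. Book value $175,455.
Year 2: DB = ⌊$175,455 × 125%/8⌋ = $27,414; SL = ⌊$168,155/7⌋ = $24,022 → take DB $27,414. Book value $148,041.
Year 3: DB = ⌊$148,041 × 125%/8⌋ = $23,131; SL = ⌊$140,741/6⌋ = $23,456 → take SL $23,456. Book value $124,585.
Year 4: DB = ⌊$124,585 × 125%/8⌋ = $19,466; SL = ⌊$117,285/5⌋ = $23,457 → take SL $23,457. Book value $101,128.
Year 5: DB = ⌊$101,128 × 125%/8⌋ = $15,801; SL = ⌊$93,828/4⌋ = $23,457 → take SL $23,457. Book value $77,671.

$23,457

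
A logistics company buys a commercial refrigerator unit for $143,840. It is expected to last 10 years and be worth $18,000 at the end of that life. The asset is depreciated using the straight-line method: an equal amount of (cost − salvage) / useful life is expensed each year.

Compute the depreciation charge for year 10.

Depreciable base = $143,840 − $18,000 = $125,840.
Annual expense = $125,840 / 10 = $12,584.

$12,584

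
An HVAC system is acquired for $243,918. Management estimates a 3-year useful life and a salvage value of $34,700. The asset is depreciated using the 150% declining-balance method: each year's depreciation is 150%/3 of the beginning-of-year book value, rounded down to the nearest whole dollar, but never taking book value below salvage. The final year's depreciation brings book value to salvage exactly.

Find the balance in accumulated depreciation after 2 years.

Depreciable base = $243,918 − $34,700 = $209,218.
Year 1: ⌊$243,918 × 150%/3⌋ = $121,959. Book value $121,959.
Year 2: ⌊$121,959 × 150%/3⌋ = $60,979. Book value $60,980.
Accumulated through year 2 = $243,918 − $60,980 = $182,938.

$182,938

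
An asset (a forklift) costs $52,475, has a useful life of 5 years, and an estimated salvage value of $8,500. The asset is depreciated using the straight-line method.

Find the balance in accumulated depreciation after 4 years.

$35,180

Depreciable base = $52,475 − $8,500 = $43,975.
Annual expense = $43,975 / 5 = $8,795.
End of year 1: book value $43,680.
End of year 2: book value $34,885.
End of year 3: book value $26,090.
End of year 4: book value $17,295.
Accumulated through year 4 = $52,475 − $17,295 = $35,180.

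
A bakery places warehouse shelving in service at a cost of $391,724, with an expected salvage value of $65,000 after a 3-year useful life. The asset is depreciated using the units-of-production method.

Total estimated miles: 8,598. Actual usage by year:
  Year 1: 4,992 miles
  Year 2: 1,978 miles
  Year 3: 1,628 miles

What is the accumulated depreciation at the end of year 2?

$264,860

Depreciable base = $391,724 − $65,000 = $326,724.
Rate = $326,724 / 8,598 miles = $38 per mile.
Year 1: 4,992 × $38 = $189,696. Book value $202,028.
Year 2: 1,978 × $38 = $75,164. Book value $126,864.
Accumulated through year 2 = $391,724 − $126,864 = $264,860.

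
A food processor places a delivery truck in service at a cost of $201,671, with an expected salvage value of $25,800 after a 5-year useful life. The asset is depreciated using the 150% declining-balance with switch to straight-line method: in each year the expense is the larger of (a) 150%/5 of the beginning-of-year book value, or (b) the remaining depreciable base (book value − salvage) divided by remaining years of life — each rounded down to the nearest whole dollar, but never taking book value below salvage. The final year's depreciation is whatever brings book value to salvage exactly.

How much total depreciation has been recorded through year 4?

$154,184

Depreciable base = $201,671 − $25,800 = $175,871.
Year 1: DB = ⌊$201,671 × 150%/5⌋ = $60,501; SL = ⌊$175,871/5⌋ = $35,174 → take DB $60,501. Book value $141,170.
Year 2: DB = ⌊$141,170 × 150%/5⌋ = $42,351; SL = ⌊$115,370/4⌋ = $28,842 → take DB $42,351. Book value $98,819.
Year 3: DB = ⌊$98,819 × 150%/5⌋ = $29,645; SL = ⌊$73,019/3⌋ = $24,339 → take DB $29,645. Book value $69,174.
Year 4: DB = ⌊$69,174 × 150%/5⌋ = $20,752; SL = ⌊$43,374/2⌋ = $21,687 → take SL $21,687. Book value $47,487.
Accumulated through year 4 = $201,671 − $47,487 = $154,184.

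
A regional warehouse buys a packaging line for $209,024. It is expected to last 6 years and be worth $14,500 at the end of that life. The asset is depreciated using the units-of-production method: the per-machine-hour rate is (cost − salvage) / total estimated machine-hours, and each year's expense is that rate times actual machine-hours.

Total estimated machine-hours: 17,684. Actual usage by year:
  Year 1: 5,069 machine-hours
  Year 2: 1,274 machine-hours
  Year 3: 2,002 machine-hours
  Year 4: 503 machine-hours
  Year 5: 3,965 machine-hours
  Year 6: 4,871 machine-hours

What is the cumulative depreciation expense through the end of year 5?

Depreciable base = $209,024 − $14,500 = $194,524.
Rate = $194,524 / 17,684 machine-hours = $11 per machine-hour.
Year 1: 5,069 × $11 = $55,759. Book value $153,265.
Year 2: 1,274 × $11 = $14,014. Book value $139,251.
Year 3: 2,002 × $11 = $22,022. Book value $117,229.
Year 4: 503 × $11 = $5,533. Book value $111,696.
Year 5: 3,965 × $11 = $43,615. Book value $68,081.
Accumulated through year 5 = $209,024 − $68,081 = $140,943.

$140,943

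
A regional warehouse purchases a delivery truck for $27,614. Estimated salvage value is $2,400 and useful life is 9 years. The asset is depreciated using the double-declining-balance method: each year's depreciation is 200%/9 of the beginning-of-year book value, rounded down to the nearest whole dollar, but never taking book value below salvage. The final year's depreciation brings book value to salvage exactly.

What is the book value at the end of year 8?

Depreciable base = $27,614 − $2,400 = $25,214.
Year 1: ⌊$27,614 × 200%/9⌋ = $6,136. Book value $21,478.
Year 2: ⌊$21,478 × 200%/9⌋ = $4,772. Book value $16,706.
Year 3: ⌊$16,706 × 200%/9⌋ = $3,712. Book value $12,994.
Year 4: ⌊$12,994 × 200%/9⌋ = $2,887. Book value $10,107.
Year 5: ⌊$10,107 × 200%/9⌋ = $2,246. Book value $7,861.
Year 6: ⌊$7,861 × 200%/9⌋ = $1,746. Book value $6,115.
Year 7: ⌊$6,115 × 200%/9⌋ = $1,358. Book value $4,757.
Year 8: ⌊$4,757 × 200%/9⌋ = $1,057. Book value $3,700.

$3,700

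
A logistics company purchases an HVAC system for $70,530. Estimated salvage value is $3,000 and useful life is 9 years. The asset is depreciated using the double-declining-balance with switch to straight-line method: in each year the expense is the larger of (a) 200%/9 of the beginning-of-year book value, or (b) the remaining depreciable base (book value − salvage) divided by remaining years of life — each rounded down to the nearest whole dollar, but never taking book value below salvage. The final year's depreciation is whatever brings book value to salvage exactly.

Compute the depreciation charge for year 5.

Depreciable base = $70,530 − $3,000 = $67,530.
Year 1: DB = ⌊$70,530 × 200%/9⌋ = $15,673; SL = ⌊$67,530/9⌋ = $7,503 → take DB $15,673. Book value $54,857.
Year 2: DB = ⌊$54,857 × 200%/9⌋ = $12,190; SL = ⌊$51,857/8⌋ = $6,482 → take DB $12,190. Book value $42,667.
Year 3: DB = ⌊$42,667 × 200%/9⌋ = $9,481; SL = ⌊$39,667/7⌋ = $5,666 → take DB $9,481. Book value $33,186.
Year 4: DB = ⌊$33,186 × 200%/9⌋ = $7,374; SL = ⌊$30,186/6⌋ = $5,031 → take DB $7,374. Book value $25,812.
Year 5: DB = ⌊$25,812 × 200%/9⌋ = $5,736; SL = ⌊$22,812/5⌋ = $4,562 → take DB $5,736. Book value $20,076.

$5,736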